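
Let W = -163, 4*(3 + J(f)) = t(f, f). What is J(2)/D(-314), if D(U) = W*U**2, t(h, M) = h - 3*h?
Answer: 1/4017787 ≈ 2.4889e-7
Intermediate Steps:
t(h, M) = -2*h
J(f) = -3 - f/2 (J(f) = -3 + (-2*f)/4 = -3 - f/2)
D(U) = -163*U**2
J(2)/D(-314) = (-3 - 1/2*2)/((-163*(-314)**2)) = (-3 - 1)/((-163*98596)) = -4/(-16071148) = -4*(-1/16071148) = 1/4017787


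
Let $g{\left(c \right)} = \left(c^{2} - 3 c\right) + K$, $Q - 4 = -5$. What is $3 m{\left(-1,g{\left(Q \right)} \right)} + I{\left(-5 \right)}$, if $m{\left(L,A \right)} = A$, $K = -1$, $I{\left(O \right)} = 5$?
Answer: $14$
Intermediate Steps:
$Q = -1$ ($Q = 4 - 5 = -1$)
$g{\left(c \right)} = -1 + c^{2} - 3 c$ ($g{\left(c \right)} = \left(c^{2} - 3 c\right) - 1 = -1 + c^{2} - 3 c$)
$3 m{\left(-1,g{\left(Q \right)} \right)} + I{\left(-5 \right)} = 3 \left(-1 + \left(-1\right)^{2} - -3\right) + 5 = 3 \left(-1 + 1 + 3\right) + 5 = 3 \cdot 3 + 5 = 9 + 5 = 14$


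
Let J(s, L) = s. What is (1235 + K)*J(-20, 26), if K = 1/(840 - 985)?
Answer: -716296/29 ≈ -24700.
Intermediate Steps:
K = -1/145 (K = 1/(-145) = -1/145 ≈ -0.0068966)
(1235 + K)*J(-20, 26) = (1235 - 1/145)*(-20) = (179074/145)*(-20) = -716296/29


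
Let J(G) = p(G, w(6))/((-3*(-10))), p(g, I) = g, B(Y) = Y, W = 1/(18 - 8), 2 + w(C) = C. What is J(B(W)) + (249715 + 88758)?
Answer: 101541901/300 ≈ 3.3847e+5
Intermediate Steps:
w(C) = -2 + C
W = ⅒ (W = 1/10 = ⅒ ≈ 0.10000)
J(G) = G/30 (J(G) = G/((-3*(-10))) = G/30)
J(B(W)) + (249715 + 88758) = (1/30)*(⅒) + (249715 + 88758) = 1/300 + 338473 = 101541901/300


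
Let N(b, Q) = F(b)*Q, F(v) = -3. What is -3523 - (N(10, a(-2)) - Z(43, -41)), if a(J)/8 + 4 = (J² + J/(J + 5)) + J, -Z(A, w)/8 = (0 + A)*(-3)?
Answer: -2555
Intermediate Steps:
Z(A, w) = 24*A (Z(A, w) = -8*(0 + A)*(-3) = -8*A*(-3) = -(-24)*A = 24*A)
a(J) = -32 + 8*J + 8*J² + 8*J/(5 + J) (a(J) = -32 + 8*((J² + J/(J + 5)) + J) = -32 + 8*((J² + J/(5 + J)) + J) = -32 + 8*(J + J² + J/(5 + J)) = -32 + (8*J + 8*J² + 8*J/(5 + J)) = -32 + 8*J + 8*J² + 8*J/(5 + J))
N(b, Q) = -3*Q
-3523 - (N(10, a(-2)) - Z(43, -41)) = -3523 - (-24*(-20 + (-2)³ + 2*(-2) + 6*(-2)²)/(5 - 2) - 24*43) = -3523 - (-24*(-20 - 8 - 4 + 6*4)/3 - 1*1032) = -3523 - (-24*(-20 - 8 - 4 + 24)/3 - 1032) = -3523 - (-24*(-8)/3 - 1032) = -3523 - (-3*(-64/3) - 1032) = -3523 - (64 - 1032) = -3523 - 1*(-968) = -3523 + 968 = -2555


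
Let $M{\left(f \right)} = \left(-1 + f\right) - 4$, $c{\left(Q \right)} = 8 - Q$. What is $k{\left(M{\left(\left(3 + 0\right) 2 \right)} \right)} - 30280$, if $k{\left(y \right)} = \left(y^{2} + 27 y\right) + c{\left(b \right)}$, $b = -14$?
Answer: $-30230$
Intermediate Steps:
$M{\left(f \right)} = -5 + f$
$k{\left(y \right)} = 22 + y^{2} + 27 y$ ($k{\left(y \right)} = \left(y^{2} + 27 y\right) + \left(8 - -14\right) = \left(y^{2} + 27 y\right) + \left(8 + 14\right) = \left(y^{2} + 27 y\right) + 22 = 22 + y^{2} + 27 y$)
$k{\left(M{\left(\left(3 + 0\right) 2 \right)} \right)} - 30280 = \left(22 + \left(-5 + \left(3 + 0\right) 2\right)^{2} + 27 \left(-5 + \left(3 + 0\right) 2\right)\right) - 30280 = \left(22 + \left(-5 + 3 \cdot 2\right)^{2} + 27 \left(-5 + 3 \cdot 2\right)\right) - 30280 = \left(22 + \left(-5 + 6\right)^{2} + 27 \left(-5 + 6\right)\right) - 30280 = \left(22 + 1^{2} + 27 \cdot 1\right) - 30280 = \left(22 + 1 + 27\right) - 30280 = 50 - 30280 = -30230$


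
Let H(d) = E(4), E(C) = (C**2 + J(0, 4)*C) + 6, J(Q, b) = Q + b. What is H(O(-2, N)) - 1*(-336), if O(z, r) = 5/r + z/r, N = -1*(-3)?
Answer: 374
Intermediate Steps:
N = 3
E(C) = 6 + C**2 + 4*C (E(C) = (C**2 + (0 + 4)*C) + 6 = (C**2 + 4*C) + 6 = 6 + C**2 + 4*C)
H(d) = 38 (H(d) = 6 + 4**2 + 4*4 = 6 + 16 + 16 = 38)
H(O(-2, N)) - 1*(-336) = 38 - 1*(-336) = 38 + 336 = 374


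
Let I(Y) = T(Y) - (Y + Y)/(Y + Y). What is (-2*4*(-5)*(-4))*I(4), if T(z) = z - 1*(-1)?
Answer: -640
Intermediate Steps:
T(z) = 1 + z (T(z) = z + 1 = 1 + z)
I(Y) = Y (I(Y) = (1 + Y) - (Y + Y)/(Y + Y) = (1 + Y) - 2*Y/(2*Y) = (1 + Y) - 2*Y*1/(2*Y) = (1 + Y) - 1*1 = (1 + Y) - 1 = Y)
(-2*4*(-5)*(-4))*I(4) = -2*4*(-5)*(-4)*4 = -(-40)*(-4)*4 = -2*80*4 = -160*4 = -640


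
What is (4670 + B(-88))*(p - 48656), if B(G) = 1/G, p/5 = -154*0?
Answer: -2499452638/11 ≈ -2.2722e+8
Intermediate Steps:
p = 0 (p = 5*(-154*0) = 5*0 = 0)
(4670 + B(-88))*(p - 48656) = (4670 + 1/(-88))*(0 - 48656) = (4670 - 1/88)*(-48656) = (410959/88)*(-48656) = -2499452638/11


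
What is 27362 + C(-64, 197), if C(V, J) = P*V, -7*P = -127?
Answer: 183406/7 ≈ 26201.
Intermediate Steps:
P = 127/7 (P = -1/7*(-127) = 127/7 ≈ 18.143)
C(V, J) = 127*V/7
27362 + C(-64, 197) = 27362 + (127/7)*(-64) = 27362 - 8128/7 = 183406/7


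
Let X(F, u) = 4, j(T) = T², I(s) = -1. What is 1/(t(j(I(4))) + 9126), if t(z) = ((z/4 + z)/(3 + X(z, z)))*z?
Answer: 28/255533 ≈ 0.00010957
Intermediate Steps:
t(z) = 5*z²/28 (t(z) = ((z/4 + z)/(3 + 4))*z = ((z*(¼) + z)/7)*z = ((z/4 + z)*(⅐))*z = ((5*z/4)*(⅐))*z = (5*z/28)*z = 5*z²/28)
1/(t(j(I(4))) + 9126) = 1/(5*((-1)²)²/28 + 9126) = 1/((5/28)*1² + 9126) = 1/((5/28)*1 + 9126) = 1/(5/28 + 9126) = 1/(255533/28) = 28/255533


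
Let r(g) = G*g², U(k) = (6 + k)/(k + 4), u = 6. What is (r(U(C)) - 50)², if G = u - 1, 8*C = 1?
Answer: 1801578025/1185921 ≈ 1519.1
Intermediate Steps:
C = ⅛ (C = (⅛)*1 = ⅛ ≈ 0.12500)
G = 5 (G = 6 - 1 = 5)
U(k) = (6 + k)/(4 + k)
r(g) = 5*g²
(r(U(C)) - 50)² = (5*((6 + ⅛)/(4 + ⅛))² - 50)² = (5*((49/8)/(33/8))² - 50)² = (5*((8/33)*(49/8))² - 50)² = (5*(49/33)² - 50)² = (5*(2401/1089) - 50)² = (12005/1089 - 50)² = (-42445/1089)² = 1801578025/1185921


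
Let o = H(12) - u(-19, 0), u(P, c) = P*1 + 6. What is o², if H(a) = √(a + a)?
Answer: 193 + 52*√6 ≈ 320.37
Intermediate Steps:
u(P, c) = 6 + P (u(P, c) = P + 6 = 6 + P)
H(a) = √2*√a (H(a) = √(2*a) = √2*√a)
o = 13 + 2*√6 (o = √2*√12 - (6 - 19) = √2*(2*√3) - 1*(-13) = 2*√6 + 13 = 13 + 2*√6 ≈ 17.899)
o² = (13 + 2*√6)²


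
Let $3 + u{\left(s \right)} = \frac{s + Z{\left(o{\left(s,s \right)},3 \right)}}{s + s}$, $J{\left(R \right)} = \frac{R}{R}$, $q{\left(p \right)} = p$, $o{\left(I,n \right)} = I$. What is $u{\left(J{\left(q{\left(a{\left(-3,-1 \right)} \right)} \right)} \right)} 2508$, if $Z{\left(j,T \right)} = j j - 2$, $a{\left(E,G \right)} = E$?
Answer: $-7524$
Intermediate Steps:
$J{\left(R \right)} = 1$
$Z{\left(j,T \right)} = -2 + j^{2}$ ($Z{\left(j,T \right)} = j^{2} - 2 = -2 + j^{2}$)
$u{\left(s \right)} = -3 + \frac{-2 + s + s^{2}}{2 s}$ ($u{\left(s \right)} = -3 + \frac{s + \left(-2 + s^{2}\right)}{s + s} = -3 + \frac{-2 + s + s^{2}}{2 s}$)
$u{\left(J{\left(q{\left(a{\left(-3,-1 \right)} \right)} \right)} \right)} 2508 = \left(- \frac{5}{2} + \frac{1}{2} \cdot 1 - 1^{-1}\right) 2508 = \left(- \frac{5}{2} + \frac{1}{2} - 1\right) 2508 = \left(-3\right) 2508 = -7524$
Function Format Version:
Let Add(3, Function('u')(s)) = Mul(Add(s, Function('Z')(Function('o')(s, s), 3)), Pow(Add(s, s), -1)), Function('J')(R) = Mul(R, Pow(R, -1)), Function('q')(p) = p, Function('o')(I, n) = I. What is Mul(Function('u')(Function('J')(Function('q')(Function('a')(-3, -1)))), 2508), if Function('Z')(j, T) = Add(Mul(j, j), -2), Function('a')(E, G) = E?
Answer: -7524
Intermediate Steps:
Function('J')(R) = 1
Function('Z')(j, T) = Add(-2, Pow(j, 2)) (Function('Z')(j, T) = Add(Pow(j, 2), -2) = Add(-2, Pow(j, 2)))
Function('u')(s) = Add(-3, Mul(Rational(1, 2), Pow(s, -1), Add(-2, s, Pow(s, 2)))) (Function('u')(s) = Add(-3, Mul(Add(s, Add(-2, Pow(s, 2))), Pow(Add(s, s), -1))) = Add(-3, Mul(Add(-2, s, Pow(s, 2)), Pow(Mul(2, s), -1))) = Add(-3, Mul(Add(-2, s, Pow(s, 2)), Mul(Rational(1, 2), Pow(s, -1)))) = Add(-3, Mul(Rational(1, 2), Pow(s, -1), Add(-2, s, Pow(s, 2)))))
Mul(Function('u')(Function('J')(Function('q')(Function('a')(-3, -1)))), 2508) = Mul(Add(Rational(-5, 2), Mul(Rational(1, 2), 1), Mul(-1, Pow(1, -1))), 2508) = Mul(Add(Rational(-5, 2), Rational(1, 2), Mul(-1, 1)), 2508) = Mul(Add(Rational(-5, 2), Rational(1, 2), -1), 2508) = Mul(-3, 2508) = -7524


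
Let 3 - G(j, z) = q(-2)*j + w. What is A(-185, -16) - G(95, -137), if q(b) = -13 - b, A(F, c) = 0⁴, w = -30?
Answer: -1078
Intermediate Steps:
A(F, c) = 0
G(j, z) = 33 + 11*j (G(j, z) = 3 - ((-13 - 1*(-2))*j - 30) = 3 - ((-13 + 2)*j - 30) = 3 - (-11*j - 30) = 3 - (-30 - 11*j) = 3 + (30 + 11*j) = 33 + 11*j)
A(-185, -16) - G(95, -137) = 0 - (33 + 11*95) = 0 - (33 + 1045) = 0 - 1*1078 = 0 - 1078 = -1078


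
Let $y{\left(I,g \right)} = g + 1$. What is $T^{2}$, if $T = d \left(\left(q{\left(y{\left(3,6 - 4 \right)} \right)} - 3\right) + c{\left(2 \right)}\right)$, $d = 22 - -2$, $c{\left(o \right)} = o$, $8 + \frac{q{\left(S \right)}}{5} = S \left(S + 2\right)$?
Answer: $665856$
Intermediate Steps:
$y{\left(I,g \right)} = 1 + g$
$q{\left(S \right)} = -40 + 5 S \left(2 + S\right)$ ($q{\left(S \right)} = -40 + 5 S \left(S + 2\right) = -40 + 5 S \left(2 + S\right)$)
$d = 24$ ($d = 22 + 2 = 24$)
$T = 816$ ($T = 24 \left(\left(\left(-40 + 5 \left(1 + \left(6 - 4\right)\right)^{2} + 10 \left(1 + \left(6 - 4\right)\right)\right) - 3\right) + 2\right) = 24 \left(\left(\left(-40 + 5 \left(1 + 2\right)^{2} + 10 \left(1 + 2\right)\right) - 3\right) + 2\right) = 24 \left(\left(\left(-40 + 5 \cdot 3^{2} + 10 \cdot 3\right) - 3\right) + 2\right) = 24 \left(\left(\left(-40 + 5 \cdot 9 + 30\right) - 3\right) + 2\right) = 24 \left(\left(\left(-40 + 45 + 30\right) - 3\right) + 2\right) = 24 \left(\left(35 - 3\right) + 2\right) = 24 \left(32 + 2\right) = 24 \cdot 34 = 816$)
$T^{2} = 816^{2} = 665856$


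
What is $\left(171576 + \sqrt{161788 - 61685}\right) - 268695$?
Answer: $-97119 + \sqrt{100103} \approx -96803.0$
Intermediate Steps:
$\left(171576 + \sqrt{161788 - 61685}\right) - 268695 = \left(171576 + \sqrt{100103}\right) - 268695 = -97119 + \sqrt{100103}$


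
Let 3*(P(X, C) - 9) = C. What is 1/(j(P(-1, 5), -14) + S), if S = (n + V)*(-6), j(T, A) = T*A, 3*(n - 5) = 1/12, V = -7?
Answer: -2/275 ≈ -0.0072727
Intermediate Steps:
P(X, C) = 9 + C/3
n = 181/36 (n = 5 + (1/3)/12 = 5 + (1/3)*(1/12) = 5 + 1/36 = 181/36 ≈ 5.0278)
j(T, A) = A*T
S = 71/6 (S = (181/36 - 7)*(-6) = -71/36*(-6) = 71/6 ≈ 11.833)
1/(j(P(-1, 5), -14) + S) = 1/(-14*(9 + (1/3)*5) + 71/6) = 1/(-14*(9 + 5/3) + 71/6) = 1/(-14*32/3 + 71/6) = 1/(-448/3 + 71/6) = 1/(-275/2) = -2/275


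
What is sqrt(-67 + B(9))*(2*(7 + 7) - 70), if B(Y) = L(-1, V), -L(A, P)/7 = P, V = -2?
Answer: -42*I*sqrt(53) ≈ -305.76*I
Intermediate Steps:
L(A, P) = -7*P
B(Y) = 14 (B(Y) = -7*(-2) = 14)
sqrt(-67 + B(9))*(2*(7 + 7) - 70) = sqrt(-67 + 14)*(2*(7 + 7) - 70) = sqrt(-53)*(2*14 - 70) = (I*sqrt(53))*(28 - 70) = (I*sqrt(53))*(-42) = -42*I*sqrt(53)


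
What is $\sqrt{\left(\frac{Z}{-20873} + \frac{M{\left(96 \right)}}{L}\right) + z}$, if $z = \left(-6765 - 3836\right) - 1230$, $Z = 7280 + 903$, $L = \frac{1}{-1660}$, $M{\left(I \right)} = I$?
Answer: $\frac{i \sqrt{74585030149398}}{20873} \approx 413.75 i$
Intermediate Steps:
$L = - \frac{1}{1660} \approx -0.00060241$
$Z = 8183$
$z = -11831$ ($z = \left(-6765 - 3836\right) - 1230 = -10601 - 1230 = -11831$)
$\sqrt{\left(\frac{Z}{-20873} + \frac{M{\left(96 \right)}}{L}\right) + z} = \sqrt{\left(\frac{8183}{-20873} + \frac{96}{- \frac{1}{1660}}\right) - 11831} = \sqrt{\left(8183 \left(- \frac{1}{20873}\right) + 96 \left(-1660\right)\right) - 11831} = \sqrt{\left(- \frac{8183}{20873} - 159360\right) - 11831} = \sqrt{- \frac{3326329463}{20873} - 11831} = \sqrt{- \frac{3573277926}{20873}} = \frac{i \sqrt{74585030149398}}{20873}$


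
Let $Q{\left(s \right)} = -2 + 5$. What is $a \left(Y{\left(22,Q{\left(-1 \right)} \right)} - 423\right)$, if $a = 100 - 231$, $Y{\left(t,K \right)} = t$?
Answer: $52531$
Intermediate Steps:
$Q{\left(s \right)} = 3$
$a = -131$
$a \left(Y{\left(22,Q{\left(-1 \right)} \right)} - 423\right) = - 131 \left(22 - 423\right) = \left(-131\right) \left(-401\right) = 52531$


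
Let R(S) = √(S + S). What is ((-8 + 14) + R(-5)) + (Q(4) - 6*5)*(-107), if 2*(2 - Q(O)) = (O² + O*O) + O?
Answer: 4928 + I*√10 ≈ 4928.0 + 3.1623*I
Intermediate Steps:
R(S) = √2*√S (R(S) = √(2*S) = √2*√S)
Q(O) = 2 - O² - O/2 (Q(O) = 2 - ((O² + O*O) + O)/2 = 2 - ((O² + O²) + O)/2 = 2 - (2*O² + O)/2 = 2 - (O + 2*O²)/2 = 2 + (-O² - O/2) = 2 - O² - O/2)
((-8 + 14) + R(-5)) + (Q(4) - 6*5)*(-107) = ((-8 + 14) + √2*√(-5)) + ((2 - 1*4² - ½*4) - 6*5)*(-107) = (6 + √2*(I*√5)) + ((2 - 1*16 - 2) - 30)*(-107) = (6 + I*√10) + ((2 - 16 - 2) - 30)*(-107) = (6 + I*√10) + (-16 - 30)*(-107) = (6 + I*√10) - 46*(-107) = (6 + I*√10) + 4922 = 4928 + I*√10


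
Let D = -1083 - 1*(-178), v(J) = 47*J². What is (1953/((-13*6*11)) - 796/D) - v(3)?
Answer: -109846589/258830 ≈ -424.40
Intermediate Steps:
D = -905 (D = -1083 + 178 = -905)
(1953/((-13*6*11)) - 796/D) - v(3) = (1953/((-13*6*11)) - 796/(-905)) - 47*3² = (1953/((-78*11)) - 796*(-1/905)) - 47*9 = (1953/(-858) + 796/905) - 1*423 = (1953*(-1/858) + 796/905) - 423 = (-651/286 + 796/905) - 423 = -361499/258830 - 423 = -109846589/258830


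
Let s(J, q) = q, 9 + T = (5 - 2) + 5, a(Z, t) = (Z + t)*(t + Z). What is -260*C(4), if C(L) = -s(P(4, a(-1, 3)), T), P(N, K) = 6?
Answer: -260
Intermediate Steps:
a(Z, t) = (Z + t)**2 (a(Z, t) = (Z + t)*(Z + t) = (Z + t)**2)
T = -1 (T = -9 + ((5 - 2) + 5) = -9 + (3 + 5) = -9 + 8 = -1)
C(L) = 1 (C(L) = -1*(-1) = 1)
-260*C(4) = -260*1 = -260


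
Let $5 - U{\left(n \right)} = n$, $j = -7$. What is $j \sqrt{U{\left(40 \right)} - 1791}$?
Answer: $- 7 i \sqrt{1826} \approx - 299.12 i$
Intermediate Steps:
$U{\left(n \right)} = 5 - n$
$j \sqrt{U{\left(40 \right)} - 1791} = - 7 \sqrt{\left(5 - 40\right) - 1791} = - 7 \sqrt{-35 - 1791} = - 7 \sqrt{-1826} = - 7 i \sqrt{1826}$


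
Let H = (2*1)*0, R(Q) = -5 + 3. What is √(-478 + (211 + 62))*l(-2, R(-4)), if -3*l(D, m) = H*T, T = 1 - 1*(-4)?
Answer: 0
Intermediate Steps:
R(Q) = -2
T = 5 (T = 1 + 4 = 5)
H = 0 (H = 2*0 = 0)
l(D, m) = 0 (l(D, m) = -0*5 = -⅓*0 = 0)
√(-478 + (211 + 62))*l(-2, R(-4)) = √(-478 + (211 + 62))*0 = √(-478 + 273)*0 = √(-205)*0 = (I*√205)*0 = 0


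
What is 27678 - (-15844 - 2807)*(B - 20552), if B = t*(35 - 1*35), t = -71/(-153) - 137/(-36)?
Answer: -383287674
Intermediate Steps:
t = 871/204 (t = -71*(-1/153) - 137*(-1/36) = 71/153 + 137/36 = 871/204 ≈ 4.2696)
B = 0 (B = 871*(35 - 1*35)/204 = 871*(35 - 35)/204 = (871/204)*0 = 0)
27678 - (-15844 - 2807)*(B - 20552) = 27678 - (-15844 - 2807)*(0 - 20552) = 27678 - (-18651)*(-20552) = 27678 - 1*383315352 = 27678 - 383315352 = -383287674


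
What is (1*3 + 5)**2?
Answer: 64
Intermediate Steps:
(1*3 + 5)**2 = (3 + 5)**2 = 8**2 = 64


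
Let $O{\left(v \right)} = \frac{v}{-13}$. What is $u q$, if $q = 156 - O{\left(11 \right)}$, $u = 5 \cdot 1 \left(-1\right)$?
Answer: $- \frac{10195}{13} \approx -784.23$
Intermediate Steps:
$u = -5$ ($u = 5 \left(-1\right) = -5$)
$O{\left(v \right)} = - \frac{v}{13}$ ($O{\left(v \right)} = v \left(- \frac{1}{13}\right) = - \frac{v}{13}$)
$q = \frac{2039}{13}$ ($q = 156 - \left(- \frac{1}{13}\right) 11 = 156 - - \frac{11}{13} = 156 + \frac{11}{13} = \frac{2039}{13} \approx 156.85$)
$u q = \left(-5\right) \frac{2039}{13} = - \frac{10195}{13}$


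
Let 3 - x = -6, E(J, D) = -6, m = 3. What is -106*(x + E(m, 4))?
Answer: -318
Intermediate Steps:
x = 9 (x = 3 - 1*(-6) = 3 + 6 = 9)
-106*(x + E(m, 4)) = -106*(9 - 6) = -106*3 = -318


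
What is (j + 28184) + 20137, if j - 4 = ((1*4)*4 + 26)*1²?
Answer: 48367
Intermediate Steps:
j = 46 (j = 4 + ((1*4)*4 + 26)*1² = 4 + (4*4 + 26)*1 = 4 + (16 + 26)*1 = 4 + 42*1 = 4 + 42 = 46)
(j + 28184) + 20137 = (46 + 28184) + 20137 = 28230 + 20137 = 48367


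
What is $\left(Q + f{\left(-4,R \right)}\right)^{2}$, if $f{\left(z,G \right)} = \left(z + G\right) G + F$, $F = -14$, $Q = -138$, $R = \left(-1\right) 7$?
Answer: $5625$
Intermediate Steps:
$R = -7$
$f{\left(z,G \right)} = -14 + G \left(G + z\right)$ ($f{\left(z,G \right)} = \left(z + G\right) G - 14 = \left(G + z\right) G - 14 = G \left(G + z\right) - 14 = -14 + G \left(G + z\right)$)
$\left(Q + f{\left(-4,R \right)}\right)^{2} = \left(-138 - \left(-14 - 49\right)\right)^{2} = \left(-138 + \left(-14 + 49 + 28\right)\right)^{2} = \left(-138 + 63\right)^{2} = \left(-75\right)^{2} = 5625$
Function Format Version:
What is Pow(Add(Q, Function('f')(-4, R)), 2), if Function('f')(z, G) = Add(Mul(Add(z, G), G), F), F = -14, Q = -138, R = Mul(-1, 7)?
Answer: 5625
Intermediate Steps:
R = -7
Function('f')(z, G) = Add(-14, Mul(G, Add(G, z))) (Function('f')(z, G) = Add(Mul(Add(z, G), G), -14) = Add(Mul(Add(G, z), G), -14) = Add(Mul(G, Add(G, z)), -14) = Add(-14, Mul(G, Add(G, z))))
Pow(Add(Q, Function('f')(-4, R)), 2) = Pow(Add(-138, Add(-14, Pow(-7, 2), Mul(-7, -4))), 2) = Pow(Add(-138, Add(-14, 49, 28)), 2) = Pow(Add(-138, 63), 2) = Pow(-75, 2) = 5625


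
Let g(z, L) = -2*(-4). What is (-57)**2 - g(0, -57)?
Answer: 3241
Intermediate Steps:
g(z, L) = 8
(-57)**2 - g(0, -57) = (-57)**2 - 1*8 = 3249 - 8 = 3241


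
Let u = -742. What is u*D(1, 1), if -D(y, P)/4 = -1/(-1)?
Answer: 2968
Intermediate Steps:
D(y, P) = -4 (D(y, P) = -(-4)/(-1) = -(-4)*(-1) = -4*1 = -4)
u*D(1, 1) = -742*(-4) = 2968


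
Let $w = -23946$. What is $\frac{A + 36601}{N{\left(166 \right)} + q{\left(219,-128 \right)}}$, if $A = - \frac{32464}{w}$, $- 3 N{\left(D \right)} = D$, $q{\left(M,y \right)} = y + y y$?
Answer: $\frac{438240005}{193970582} \approx 2.2593$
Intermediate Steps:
$q{\left(M,y \right)} = y + y^{2}$
$N{\left(D \right)} = - \frac{D}{3}$
$A = \frac{16232}{11973}$ ($A = - \frac{32464}{-23946} = \left(-32464\right) \left(- \frac{1}{23946}\right) = \frac{16232}{11973} \approx 1.3557$)
$\frac{A + 36601}{N{\left(166 \right)} + q{\left(219,-128 \right)}} = \frac{\frac{16232}{11973} + 36601}{\left(- \frac{1}{3}\right) 166 - 128 \left(1 - 128\right)} = \frac{438240005}{11973 \left(- \frac{166}{3} - -16256\right)} = \frac{438240005}{11973 \left(- \frac{166}{3} + 16256\right)} = \frac{438240005}{11973 \cdot \frac{48602}{3}} = \frac{438240005}{11973} \cdot \frac{3}{48602} = \frac{438240005}{193970582}$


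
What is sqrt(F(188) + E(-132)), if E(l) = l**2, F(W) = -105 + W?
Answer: sqrt(17507) ≈ 132.31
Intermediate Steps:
sqrt(F(188) + E(-132)) = sqrt((-105 + 188) + (-132)**2) = sqrt(83 + 17424) = sqrt(17507)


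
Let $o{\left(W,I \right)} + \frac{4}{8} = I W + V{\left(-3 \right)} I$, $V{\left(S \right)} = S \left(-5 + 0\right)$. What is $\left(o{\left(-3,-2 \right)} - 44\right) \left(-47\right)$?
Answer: $\frac{6439}{2} \approx 3219.5$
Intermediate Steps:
$V{\left(S \right)} = - 5 S$ ($V{\left(S \right)} = S \left(-5\right) = - 5 S$)
$o{\left(W,I \right)} = - \frac{1}{2} + 15 I + I W$ ($o{\left(W,I \right)} = - \frac{1}{2} + \left(I W + \left(-5\right) \left(-3\right) I\right) = - \frac{1}{2} + \left(I W + 15 I\right) = - \frac{1}{2} + \left(15 I + I W\right) = - \frac{1}{2} + 15 I + I W$)
$\left(o{\left(-3,-2 \right)} - 44\right) \left(-47\right) = \left(\left(- \frac{1}{2} + 15 \left(-2\right) - -6\right) - 44\right) \left(-47\right) = \left(\left(- \frac{1}{2} - 30 + 6\right) - 44\right) \left(-47\right) = \left(- \frac{49}{2} - 44\right) \left(-47\right) = \left(- \frac{137}{2}\right) \left(-47\right) = \frac{6439}{2}$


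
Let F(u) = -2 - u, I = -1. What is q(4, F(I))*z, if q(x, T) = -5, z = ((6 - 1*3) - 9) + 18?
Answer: -60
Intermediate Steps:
z = 12 (z = ((6 - 3) - 9) + 18 = (3 - 9) + 18 = -6 + 18 = 12)
q(4, F(I))*z = -5*12 = -60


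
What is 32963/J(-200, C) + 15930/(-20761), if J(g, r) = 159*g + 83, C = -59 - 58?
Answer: -169942379/94068091 ≈ -1.8066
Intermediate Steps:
C = -117
J(g, r) = 83 + 159*g
32963/J(-200, C) + 15930/(-20761) = 32963/(83 + 159*(-200)) + 15930/(-20761) = 32963/(83 - 31800) + 15930*(-1/20761) = 32963/(-31717) - 15930/20761 = 32963*(-1/31717) - 15930/20761 = -4709/4531 - 15930/20761 = -169942379/94068091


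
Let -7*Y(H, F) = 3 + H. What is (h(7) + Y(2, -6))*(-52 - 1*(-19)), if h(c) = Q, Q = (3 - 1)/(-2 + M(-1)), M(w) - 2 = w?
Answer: 627/7 ≈ 89.571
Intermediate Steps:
M(w) = 2 + w
Y(H, F) = -3/7 - H/7 (Y(H, F) = -(3 + H)/7 = -3/7 - H/7)
Q = -2 (Q = (3 - 1)/(-2 + (2 - 1)) = 2/(-2 + 1) = 2/(-1) = 2*(-1) = -2)
h(c) = -2
(h(7) + Y(2, -6))*(-52 - 1*(-19)) = (-2 + (-3/7 - 1/7*2))*(-52 - 1*(-19)) = (-2 + (-3/7 - 2/7))*(-52 + 19) = (-2 - 5/7)*(-33) = -19/7*(-33) = 627/7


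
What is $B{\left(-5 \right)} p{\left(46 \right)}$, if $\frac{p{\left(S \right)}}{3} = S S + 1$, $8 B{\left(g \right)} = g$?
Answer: $- \frac{31755}{8} \approx -3969.4$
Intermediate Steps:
$B{\left(g \right)} = \frac{g}{8}$
$p{\left(S \right)} = 3 + 3 S^{2}$ ($p{\left(S \right)} = 3 \left(S S + 1\right) = 3 \left(S^{2} + 1\right) = 3 \left(1 + S^{2}\right) = 3 + 3 S^{2}$)
$B{\left(-5 \right)} p{\left(46 \right)} = \frac{1}{8} \left(-5\right) \left(3 + 3 \cdot 46^{2}\right) = - \frac{5 \left(3 + 3 \cdot 2116\right)}{8} = - \frac{5 \left(3 + 6348\right)}{8} = \left(- \frac{5}{8}\right) 6351 = - \frac{31755}{8}$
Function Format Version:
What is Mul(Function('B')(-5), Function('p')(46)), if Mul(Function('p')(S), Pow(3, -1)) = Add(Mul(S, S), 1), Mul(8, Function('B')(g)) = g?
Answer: Rational(-31755, 8) ≈ -3969.4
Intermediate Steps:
Function('B')(g) = Mul(Rational(1, 8), g)
Function('p')(S) = Add(3, Mul(3, Pow(S, 2))) (Function('p')(S) = Mul(3, Add(Mul(S, S), 1)) = Mul(3, Add(Pow(S, 2), 1)) = Mul(3, Add(1, Pow(S, 2))) = Add(3, Mul(3, Pow(S, 2))))
Mul(Function('B')(-5), Function('p')(46)) = Mul(Mul(Rational(1, 8), -5), Add(3, Mul(3, Pow(46, 2)))) = Mul(Rational(-5, 8), Add(3, Mul(3, 2116))) = Mul(Rational(-5, 8), Add(3, 6348)) = Mul(Rational(-5, 8), 6351) = Rational(-31755, 8)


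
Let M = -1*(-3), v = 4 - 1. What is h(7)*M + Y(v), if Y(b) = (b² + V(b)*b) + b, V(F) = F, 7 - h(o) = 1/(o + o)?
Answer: 585/14 ≈ 41.786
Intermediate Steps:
h(o) = 7 - 1/(2*o) (h(o) = 7 - 1/(o + o) = 7 - 1/(2*o))
v = 3
Y(b) = b + 2*b² (Y(b) = (b² + b*b) + b = (b² + b²) + b = 2*b² + b = b + 2*b²)
M = 3
h(7)*M + Y(v) = (7 - ½/7)*3 + 3*(1 + 2*3) = (7 - ½*⅐)*3 + 3*(1 + 6) = (7 - 1/14)*3 + 3*7 = (97/14)*3 + 21 = 291/14 + 21 = 585/14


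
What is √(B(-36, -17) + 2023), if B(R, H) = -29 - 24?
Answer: √1970 ≈ 44.385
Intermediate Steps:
B(R, H) = -53
√(B(-36, -17) + 2023) = √(-53 + 2023) = √1970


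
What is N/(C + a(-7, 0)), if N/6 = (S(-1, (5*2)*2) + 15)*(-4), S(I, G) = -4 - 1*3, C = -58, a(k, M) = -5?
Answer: 64/21 ≈ 3.0476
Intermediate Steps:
S(I, G) = -7 (S(I, G) = -4 - 3 = -7)
N = -192 (N = 6*((-7 + 15)*(-4)) = 6*(8*(-4)) = 6*(-32) = -192)
N/(C + a(-7, 0)) = -192/(-58 - 5) = -192/(-63) = -192*(-1/63) = 64/21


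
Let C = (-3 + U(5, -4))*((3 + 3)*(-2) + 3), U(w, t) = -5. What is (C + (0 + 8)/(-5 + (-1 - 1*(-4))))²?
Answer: 4624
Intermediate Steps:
C = 72 (C = (-3 - 5)*((3 + 3)*(-2) + 3) = -8*(6*(-2) + 3) = -8*(-12 + 3) = -8*(-9) = 72)
(C + (0 + 8)/(-5 + (-1 - 1*(-4))))² = (72 + (0 + 8)/(-5 + (-1 - 1*(-4))))² = (72 + 8/(-5 + (-1 + 4)))² = (72 + 8/(-5 + 3))² = (72 + 8/(-2))² = (72 + 8*(-½))² = (72 - 4)² = 68² = 4624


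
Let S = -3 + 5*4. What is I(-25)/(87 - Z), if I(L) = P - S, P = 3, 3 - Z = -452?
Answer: 7/184 ≈ 0.038043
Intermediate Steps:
Z = 455 (Z = 3 - 1*(-452) = 3 + 452 = 455)
S = 17 (S = -3 + 20 = 17)
I(L) = -14 (I(L) = 3 - 1*17 = 3 - 17 = -14)
I(-25)/(87 - Z) = -14/(87 - 1*455) = -14/(87 - 455) = -14/(-368) = -14*(-1/368) = 7/184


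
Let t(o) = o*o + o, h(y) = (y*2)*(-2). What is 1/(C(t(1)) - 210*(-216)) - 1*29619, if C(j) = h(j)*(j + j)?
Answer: -1342570031/45328 ≈ -29619.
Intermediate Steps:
h(y) = -4*y (h(y) = (2*y)*(-2) = -4*y)
t(o) = o + o**2 (t(o) = o**2 + o = o + o**2)
C(j) = -8*j**2 (C(j) = (-4*j)*(j + j) = (-4*j)*(2*j) = -8*j**2)
1/(C(t(1)) - 210*(-216)) - 1*29619 = 1/(-8*(1 + 1)**2 - 210*(-216)) - 1*29619 = 1/(-8*(1*2)**2 + 45360) - 29619 = 1/(-8*2**2 + 45360) - 29619 = 1/(-8*4 + 45360) - 29619 = 1/(-32 + 45360) - 29619 = 1/45328 - 29619 = -1342570031/45328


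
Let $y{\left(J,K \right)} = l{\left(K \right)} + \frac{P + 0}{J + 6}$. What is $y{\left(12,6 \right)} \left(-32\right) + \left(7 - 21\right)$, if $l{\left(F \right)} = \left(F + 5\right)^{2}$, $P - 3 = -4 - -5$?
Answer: $- \frac{35038}{9} \approx -3893.1$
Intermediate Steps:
$P = 4$ ($P = 3 - -1 = 3 + \left(-4 + 5\right) = 3 + 1 = 4$)
$l{\left(F \right)} = \left(5 + F\right)^{2}$
$y{\left(J,K \right)} = \left(5 + K\right)^{2} + \frac{4}{6 + J}$ ($y{\left(J,K \right)} = \left(5 + K\right)^{2} + \frac{4 + 0}{J + 6} = \left(5 + K\right)^{2} + \frac{4}{6 + J}$)
$y{\left(12,6 \right)} \left(-32\right) + \left(7 - 21\right) = \frac{4 + 6 \left(5 + 6\right)^{2} + 12 \left(5 + 6\right)^{2}}{6 + 12} \left(-32\right) + \left(7 - 21\right) = \frac{4 + 6 \cdot 11^{2} + 12 \cdot 11^{2}}{18} \left(-32\right) + \left(7 - 21\right) = \frac{4 + 6 \cdot 121 + 12 \cdot 121}{18} \left(-32\right) - 14 = \frac{4 + 726 + 1452}{18} \left(-32\right) - 14 = \frac{1}{18} \cdot 2182 \left(-32\right) - 14 = \frac{1091}{9} \left(-32\right) - 14 = - \frac{34912}{9} - 14 = - \frac{35038}{9}$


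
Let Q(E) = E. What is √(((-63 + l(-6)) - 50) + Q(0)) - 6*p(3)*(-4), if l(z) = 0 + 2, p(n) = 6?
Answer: 144 + I*√111 ≈ 144.0 + 10.536*I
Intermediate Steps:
l(z) = 2
√(((-63 + l(-6)) - 50) + Q(0)) - 6*p(3)*(-4) = √(((-63 + 2) - 50) + 0) - 6*6*(-4) = √((-61 - 50) + 0) - 36*(-4) = √(-111 + 0) - 1*(-144) = √(-111) + 144 = I*√111 + 144 = 144 + I*√111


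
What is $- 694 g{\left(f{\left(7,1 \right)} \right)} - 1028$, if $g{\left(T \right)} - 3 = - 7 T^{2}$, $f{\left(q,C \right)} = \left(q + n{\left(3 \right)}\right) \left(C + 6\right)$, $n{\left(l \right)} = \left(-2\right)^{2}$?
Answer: $28799972$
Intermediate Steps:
$n{\left(l \right)} = 4$
$f{\left(q,C \right)} = \left(4 + q\right) \left(6 + C\right)$ ($f{\left(q,C \right)} = \left(q + 4\right) \left(C + 6\right) = \left(4 + q\right) \left(6 + C\right)$)
$g{\left(T \right)} = 3 - 7 T^{2}$
$- 694 g{\left(f{\left(7,1 \right)} \right)} - 1028 = - 694 \left(3 - 7 \left(24 + 4 \cdot 1 + 6 \cdot 7 + 1 \cdot 7\right)^{2}\right) - 1028 = - 694 \left(3 - 7 \left(24 + 4 + 42 + 7\right)^{2}\right) - 1028 = - 694 \left(3 - 7 \cdot 77^{2}\right) - 1028 = - 694 \left(3 - 41503\right) - 1028 = \left(-694\right) \left(-41500\right) - 1028 = 28801000 - 1028 = 28799972$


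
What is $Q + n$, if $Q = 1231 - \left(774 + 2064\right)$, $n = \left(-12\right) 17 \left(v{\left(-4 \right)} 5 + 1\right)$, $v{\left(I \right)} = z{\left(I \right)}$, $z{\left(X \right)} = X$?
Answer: $2269$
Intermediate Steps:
$v{\left(I \right)} = I$
$n = 3876$ ($n = \left(-12\right) 17 \left(\left(-4\right) 5 + 1\right) = - 204 \left(-20 + 1\right) = \left(-204\right) \left(-19\right) = 3876$)
$Q = -1607$ ($Q = 1231 - 2838 = -1607$)
$Q + n = -1607 + 3876 = 2269$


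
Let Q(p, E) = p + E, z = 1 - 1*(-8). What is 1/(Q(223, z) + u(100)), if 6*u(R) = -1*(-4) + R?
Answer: 3/748 ≈ 0.0040107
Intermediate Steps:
u(R) = ⅔ + R/6 (u(R) = (-1*(-4) + R)/6 = (4 + R)/6 = ⅔ + R/6)
z = 9 (z = 1 + 8 = 9)
Q(p, E) = E + p
1/(Q(223, z) + u(100)) = 1/((9 + 223) + (⅔ + (⅙)*100)) = 1/(232 + (⅔ + 50/3)) = 1/(232 + 52/3) = 1/(748/3) = 3/748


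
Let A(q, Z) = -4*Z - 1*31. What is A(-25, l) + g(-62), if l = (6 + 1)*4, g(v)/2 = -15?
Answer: -173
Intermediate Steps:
g(v) = -30 (g(v) = 2*(-15) = -30)
l = 28 (l = 7*4 = 28)
A(q, Z) = -31 - 4*Z (A(q, Z) = -4*Z - 31 = -31 - 4*Z)
A(-25, l) + g(-62) = (-31 - 4*28) - 30 = (-31 - 112) - 30 = -143 - 30 = -173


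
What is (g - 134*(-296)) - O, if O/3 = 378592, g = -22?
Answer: -1096134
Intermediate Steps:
O = 1135776 (O = 3*378592 = 1135776)
(g - 134*(-296)) - O = (-22 - 134*(-296)) - 1*1135776 = (-22 + 39664) - 1135776 = 39642 - 1135776 = -1096134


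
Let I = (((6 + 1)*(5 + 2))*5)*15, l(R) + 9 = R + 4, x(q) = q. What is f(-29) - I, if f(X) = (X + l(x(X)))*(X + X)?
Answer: -21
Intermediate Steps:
l(R) = -5 + R (l(R) = -9 + (R + 4) = -9 + (4 + R) = -5 + R)
I = 3675 (I = ((7*7)*5)*15 = (49*5)*15 = 245*15 = 3675)
f(X) = 2*X*(-5 + 2*X) (f(X) = (X + (-5 + X))*(X + X) = (-5 + 2*X)*(2*X) = 2*X*(-5 + 2*X))
f(-29) - I = 2*(-29)*(-5 + 2*(-29)) - 1*3675 = 2*(-29)*(-5 - 58) - 3675 = 2*(-29)*(-63) - 3675 = 3654 - 3675 = -21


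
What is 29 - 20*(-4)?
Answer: 109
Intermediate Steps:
29 - 20*(-4) = 29 + 80 = 109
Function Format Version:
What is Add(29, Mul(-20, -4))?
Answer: 109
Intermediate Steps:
Add(29, Mul(-20, -4)) = Add(29, 80) = 109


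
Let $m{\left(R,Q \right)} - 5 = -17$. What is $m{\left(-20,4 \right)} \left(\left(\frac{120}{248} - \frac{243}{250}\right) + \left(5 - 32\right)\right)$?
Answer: $\frac{1278198}{3875} \approx 329.86$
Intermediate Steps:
$m{\left(R,Q \right)} = -12$ ($m{\left(R,Q \right)} = 5 - 17 = -12$)
$m{\left(-20,4 \right)} \left(\left(\frac{120}{248} - \frac{243}{250}\right) + \left(5 - 32\right)\right) = - 12 \left(\left(\frac{120}{248} - \frac{243}{250}\right) + \left(5 - 32\right)\right) = - 12 \left(\left(120 \cdot \frac{1}{248} - \frac{243}{250}\right) + \left(5 - 32\right)\right) = - 12 \left(\left(\frac{15}{31} - \frac{243}{250}\right) - 27\right) = - 12 \left(- \frac{3783}{7750} - 27\right) = \left(-12\right) \left(- \frac{213033}{7750}\right) = \frac{1278198}{3875}$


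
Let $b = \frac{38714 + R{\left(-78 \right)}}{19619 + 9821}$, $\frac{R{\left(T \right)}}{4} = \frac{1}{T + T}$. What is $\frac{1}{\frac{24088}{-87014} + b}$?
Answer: $\frac{9990599424}{10372077475} \approx 0.96322$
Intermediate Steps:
$R{\left(T \right)} = \frac{2}{T}$ ($R{\left(T \right)} = \frac{4}{T + T} = \frac{4}{2 T} = 4 \frac{1}{2 T} = \frac{2}{T}$)
$b = \frac{301969}{229632}$ ($b = \frac{38714 + \frac{2}{-78}}{19619 + 9821} = \frac{38714 + 2 \left(- \frac{1}{78}\right)}{29440} = \left(38714 - \frac{1}{39}\right) \frac{1}{29440} = \frac{1509845}{39} \cdot \frac{1}{29440} = \frac{301969}{229632} \approx 1.315$)
$\frac{1}{\frac{24088}{-87014} + b} = \frac{1}{\frac{24088}{-87014} + \frac{301969}{229632}} = \frac{1}{24088 \left(- \frac{1}{87014}\right) + \frac{301969}{229632}} = \frac{1}{- \frac{12044}{43507} + \frac{301969}{229632}} = \frac{1}{\frac{10372077475}{9990599424}} = \frac{9990599424}{10372077475}$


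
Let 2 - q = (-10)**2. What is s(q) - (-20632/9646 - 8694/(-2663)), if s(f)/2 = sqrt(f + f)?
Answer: -14459654/12843649 + 28*I ≈ -1.1258 + 28.0*I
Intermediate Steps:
q = -98 (q = 2 - 1*(-10)**2 = 2 - 1*100 = 2 - 100 = -98)
s(f) = 2*sqrt(2)*sqrt(f) (s(f) = 2*sqrt(f + f) = 2*sqrt(2*f) = 2*(sqrt(2)*sqrt(f)) = 2*sqrt(2)*sqrt(f))
s(q) - (-20632/9646 - 8694/(-2663)) = 2*sqrt(2)*sqrt(-98) - (-20632/9646 - 8694/(-2663)) = 2*sqrt(2)*(7*I*sqrt(2)) - (-20632*1/9646 - 8694*(-1/2663)) = 28*I - (-10316/4823 + 8694/2663) = 28*I - 1*14459654/12843649 = 28*I - 14459654/12843649 = -14459654/12843649 + 28*I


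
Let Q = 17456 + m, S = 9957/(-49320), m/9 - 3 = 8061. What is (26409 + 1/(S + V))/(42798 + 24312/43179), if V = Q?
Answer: 562601673034239777/911755203381381398 ≈ 0.61705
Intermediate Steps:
m = 72576 (m = 27 + 9*8061 = 27 + 72549 = 72576)
S = -3319/16440 (S = 9957*(-1/49320) = -3319/16440 ≈ -0.20189)
Q = 90032 (Q = 17456 + 72576 = 90032)
V = 90032
(26409 + 1/(S + V))/(42798 + 24312/43179) = (26409 + 1/(-3319/16440 + 90032))/(42798 + 24312/43179) = (26409 + 1/(1480122761/16440))/(42798 + 24312*(1/43179)) = (26409 + 16440/1480122761)/(42798 + 8104/14393) = 39088562011689/(1480122761*(615999718/14393)) = (39088562011689/1480122761)*(14393/615999718) = 562601673034239777/911755203381381398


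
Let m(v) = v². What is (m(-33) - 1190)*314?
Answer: -31714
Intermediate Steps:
(m(-33) - 1190)*314 = ((-33)² - 1190)*314 = (1089 - 1190)*314 = -101*314 = -31714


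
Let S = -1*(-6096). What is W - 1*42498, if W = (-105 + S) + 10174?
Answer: -26333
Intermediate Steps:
S = 6096
W = 16165 (W = (-105 + 6096) + 10174 = 5991 + 10174 = 16165)
W - 1*42498 = 16165 - 1*42498 = 16165 - 42498 = -26333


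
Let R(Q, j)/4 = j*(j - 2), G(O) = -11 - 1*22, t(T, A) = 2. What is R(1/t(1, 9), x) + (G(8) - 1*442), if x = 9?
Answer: -223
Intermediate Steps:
G(O) = -33 (G(O) = -11 - 22 = -33)
R(Q, j) = 4*j*(-2 + j) (R(Q, j) = 4*(j*(j - 2)) = 4*(j*(-2 + j)) = 4*j*(-2 + j))
R(1/t(1, 9), x) + (G(8) - 1*442) = 4*9*(-2 + 9) + (-33 - 1*442) = 4*9*7 + (-33 - 442) = 252 - 475 = -223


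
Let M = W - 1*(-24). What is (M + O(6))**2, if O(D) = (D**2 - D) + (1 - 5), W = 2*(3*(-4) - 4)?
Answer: 324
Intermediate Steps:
W = -32 (W = 2*(-12 - 4) = 2*(-16) = -32)
O(D) = -4 + D**2 - D (O(D) = (D**2 - D) - 4 = -4 + D**2 - D)
M = -8 (M = -32 - 1*(-24) = -32 + 24 = -8)
(M + O(6))**2 = (-8 + (-4 + 6**2 - 1*6))**2 = (-8 + (-4 + 36 - 6))**2 = (-8 + 26)**2 = 18**2 = 324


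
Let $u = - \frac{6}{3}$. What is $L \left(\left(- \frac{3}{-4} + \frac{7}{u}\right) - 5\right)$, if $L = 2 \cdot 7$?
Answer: $- \frac{217}{2} \approx -108.5$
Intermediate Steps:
$L = 14$
$u = -2$ ($u = \left(-6\right) \frac{1}{3} = -2$)
$L \left(\left(- \frac{3}{-4} + \frac{7}{u}\right) - 5\right) = 14 \left(\left(- \frac{3}{-4} + \frac{7}{-2}\right) - 5\right) = 14 \left(\left(\left(-3\right) \left(- \frac{1}{4}\right) + 7 \left(- \frac{1}{2}\right)\right) - 5\right) = 14 \left(\left(\frac{3}{4} - \frac{7}{2}\right) - 5\right) = 14 \left(- \frac{11}{4} - 5\right) = 14 \left(- \frac{31}{4}\right) = - \frac{217}{2}$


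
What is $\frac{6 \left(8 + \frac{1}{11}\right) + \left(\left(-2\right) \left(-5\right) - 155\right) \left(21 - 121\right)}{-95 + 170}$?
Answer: $\frac{160034}{825} \approx 193.98$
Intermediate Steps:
$\frac{6 \left(8 + \frac{1}{11}\right) + \left(\left(-2\right) \left(-5\right) - 155\right) \left(21 - 121\right)}{-95 + 170} = \frac{6 \left(8 + \frac{1}{11}\right) + \left(10 - 155\right) \left(-100\right)}{75} = \left(6 \cdot \frac{89}{11} - -14500\right) \frac{1}{75} = \left(\frac{534}{11} + 14500\right) \frac{1}{75} = \frac{160034}{11} \cdot \frac{1}{75} = \frac{160034}{825}$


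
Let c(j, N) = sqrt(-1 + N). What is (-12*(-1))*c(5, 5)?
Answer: 24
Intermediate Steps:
(-12*(-1))*c(5, 5) = (-12*(-1))*sqrt(-1 + 5) = 12*sqrt(4) = 12*2 = 24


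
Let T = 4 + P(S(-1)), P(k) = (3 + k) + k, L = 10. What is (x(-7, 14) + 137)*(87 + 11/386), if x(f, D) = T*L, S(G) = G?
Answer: 6281891/386 ≈ 16274.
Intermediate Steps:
P(k) = 3 + 2*k
T = 5 (T = 4 + (3 + 2*(-1)) = 4 + (3 - 2) = 4 + 1 = 5)
x(f, D) = 50 (x(f, D) = 5*10 = 50)
(x(-7, 14) + 137)*(87 + 11/386) = (50 + 137)*(87 + 11/386) = 187*(87 + 11*(1/386)) = 187*(87 + 11/386) = 187*(33593/386) = 6281891/386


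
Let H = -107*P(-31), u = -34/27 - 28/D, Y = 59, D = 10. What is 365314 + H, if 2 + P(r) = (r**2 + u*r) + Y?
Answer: 32794664/135 ≈ 2.4292e+5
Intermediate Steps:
u = -548/135 (u = -34/27 - 28/10 = -34*1/27 - 28*1/10 = -34/27 - 14/5 = -548/135 ≈ -4.0593)
P(r) = 57 + r**2 - 548*r/135 (P(r) = -2 + ((r**2 - 548*r/135) + 59) = -2 + (59 + r**2 - 548*r/135) = 57 + r**2 - 548*r/135)
H = -16522726/135 (H = -107*(57 + (-31)**2 - 548/135*(-31)) = -107*(57 + 961 + 16988/135) = -107*154418/135 = -16522726/135 ≈ -1.2239e+5)
365314 + H = 365314 - 16522726/135 = 32794664/135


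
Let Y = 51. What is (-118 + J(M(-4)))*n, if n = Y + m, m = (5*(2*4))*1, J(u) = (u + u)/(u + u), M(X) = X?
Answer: -10647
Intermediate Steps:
J(u) = 1 (J(u) = (2*u)/((2*u)) = (2*u)*(1/(2*u)) = 1)
m = 40 (m = (5*8)*1 = 40*1 = 40)
n = 91 (n = 51 + 40 = 91)
(-118 + J(M(-4)))*n = (-118 + 1)*91 = -117*91 = -10647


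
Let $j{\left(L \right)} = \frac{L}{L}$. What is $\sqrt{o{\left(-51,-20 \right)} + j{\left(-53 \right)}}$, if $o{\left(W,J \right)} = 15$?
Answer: $4$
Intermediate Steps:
$j{\left(L \right)} = 1$
$\sqrt{o{\left(-51,-20 \right)} + j{\left(-53 \right)}} = \sqrt{15 + 1} = \sqrt{16} = 4$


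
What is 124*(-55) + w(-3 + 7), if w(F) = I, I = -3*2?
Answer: -6826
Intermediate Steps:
I = -6
w(F) = -6
124*(-55) + w(-3 + 7) = 124*(-55) - 6 = -6820 - 6 = -6826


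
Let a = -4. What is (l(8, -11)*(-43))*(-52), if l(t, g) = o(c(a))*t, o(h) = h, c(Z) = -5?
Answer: -89440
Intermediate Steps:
l(t, g) = -5*t
(l(8, -11)*(-43))*(-52) = (-5*8*(-43))*(-52) = -40*(-43)*(-52) = 1720*(-52) = -89440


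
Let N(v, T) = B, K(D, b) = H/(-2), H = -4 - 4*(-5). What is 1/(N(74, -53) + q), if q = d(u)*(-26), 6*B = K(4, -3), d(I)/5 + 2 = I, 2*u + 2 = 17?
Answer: -3/2149 ≈ -0.0013960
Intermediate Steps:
u = 15/2 (u = -1 + (1/2)*17 = -1 + 17/2 = 15/2 ≈ 7.5000)
H = 16 (H = -4 + 20 = 16)
K(D, b) = -8 (K(D, b) = 16/(-2) = 16*(-1/2) = -8)
d(I) = -10 + 5*I
B = -4/3 (B = (1/6)*(-8) = -4/3 ≈ -1.3333)
N(v, T) = -4/3
q = -715 (q = (-10 + 5*(15/2))*(-26) = (-10 + 75/2)*(-26) = (55/2)*(-26) = -715)
1/(N(74, -53) + q) = 1/(-4/3 - 715) = 1/(-2149/3) = -3/2149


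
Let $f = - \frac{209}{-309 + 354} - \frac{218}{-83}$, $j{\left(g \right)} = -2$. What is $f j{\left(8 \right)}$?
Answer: $\frac{15074}{3735} \approx 4.0359$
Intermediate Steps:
$f = - \frac{7537}{3735}$ ($f = - \frac{209}{45} - - \frac{218}{83} = \left(-209\right) \frac{1}{45} + \frac{218}{83} = - \frac{209}{45} + \frac{218}{83} = - \frac{7537}{3735} \approx -2.0179$)
$f j{\left(8 \right)} = \left(- \frac{7537}{3735}\right) \left(-2\right) = \frac{15074}{3735}$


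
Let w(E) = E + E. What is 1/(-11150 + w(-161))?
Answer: -1/11472 ≈ -8.7169e-5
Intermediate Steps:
w(E) = 2*E
1/(-11150 + w(-161)) = 1/(-11150 + 2*(-161)) = 1/(-11150 - 322) = 1/(-11472) = -1/11472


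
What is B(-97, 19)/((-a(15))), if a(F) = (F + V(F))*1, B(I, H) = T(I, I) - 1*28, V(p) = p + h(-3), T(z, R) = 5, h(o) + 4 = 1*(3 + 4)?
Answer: 23/33 ≈ 0.69697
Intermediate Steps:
h(o) = 3 (h(o) = -4 + 1*(3 + 4) = -4 + 1*7 = -4 + 7 = 3)
V(p) = 3 + p (V(p) = p + 3 = 3 + p)
B(I, H) = -23 (B(I, H) = 5 - 1*28 = 5 - 28 = -23)
a(F) = 3 + 2*F (a(F) = (F + (3 + F))*1 = (3 + 2*F)*1 = 3 + 2*F)
B(-97, 19)/((-a(15))) = -23*(-1/(3 + 2*15)) = -23*(-1/(3 + 30)) = -23/((-1*33)) = -23/(-33) = -23*(-1/33) = 23/33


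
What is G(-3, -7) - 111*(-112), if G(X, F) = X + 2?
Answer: 12431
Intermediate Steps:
G(X, F) = 2 + X
G(-3, -7) - 111*(-112) = (2 - 3) - 111*(-112) = -1 + 12432 = 12431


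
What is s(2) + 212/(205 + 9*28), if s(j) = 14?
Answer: 6610/457 ≈ 14.464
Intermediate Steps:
s(2) + 212/(205 + 9*28) = 14 + 212/(205 + 9*28) = 14 + 212/(205 + 252) = 14 + 212/457 = 6610/457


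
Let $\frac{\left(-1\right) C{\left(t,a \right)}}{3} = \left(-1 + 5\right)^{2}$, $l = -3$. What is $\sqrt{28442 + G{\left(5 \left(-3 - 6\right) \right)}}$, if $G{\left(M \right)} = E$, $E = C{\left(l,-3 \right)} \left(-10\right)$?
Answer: $\sqrt{28922} \approx 170.06$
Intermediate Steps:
$C{\left(t,a \right)} = -48$ ($C{\left(t,a \right)} = - 3 \left(-1 + 5\right)^{2} = - 3 \cdot 4^{2} = \left(-3\right) 16 = -48$)
$E = 480$ ($E = \left(-48\right) \left(-10\right) = 480$)
$G{\left(M \right)} = 480$
$\sqrt{28442 + G{\left(5 \left(-3 - 6\right) \right)}} = \sqrt{28442 + 480} = \sqrt{28922}$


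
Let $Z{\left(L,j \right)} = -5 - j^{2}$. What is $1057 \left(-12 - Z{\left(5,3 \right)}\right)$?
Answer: $2114$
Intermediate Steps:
$1057 \left(-12 - Z{\left(5,3 \right)}\right) = 1057 \left(-12 - \left(-5 - 3^{2}\right)\right) = 1057 \left(-12 - \left(-5 - 9\right)\right) = 1057 \left(-12 - -14\right) = 1057 \left(-12 + 14\right) = 1057 \cdot 2 = 2114$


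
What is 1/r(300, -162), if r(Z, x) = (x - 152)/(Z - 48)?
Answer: -126/157 ≈ -0.80255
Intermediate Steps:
r(Z, x) = (-152 + x)/(-48 + Z)
1/r(300, -162) = 1/((-152 - 162)/(-48 + 300)) = 1/(-314/252) = 1/((1/252)*(-314)) = 1/(-157/126) = -126/157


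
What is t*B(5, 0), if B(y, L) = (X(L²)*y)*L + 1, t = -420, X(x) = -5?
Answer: -420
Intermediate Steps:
B(y, L) = 1 - 5*L*y (B(y, L) = (-5*y)*L + 1 = -5*L*y + 1 = 1 - 5*L*y)
t*B(5, 0) = -420*(1 - 5*0*5) = -420*(1 + 0) = -420*1 = -420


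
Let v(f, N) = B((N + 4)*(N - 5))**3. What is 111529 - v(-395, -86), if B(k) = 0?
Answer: 111529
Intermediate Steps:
v(f, N) = 0 (v(f, N) = 0**3 = 0)
111529 - v(-395, -86) = 111529 - 1*0 = 111529 + 0 = 111529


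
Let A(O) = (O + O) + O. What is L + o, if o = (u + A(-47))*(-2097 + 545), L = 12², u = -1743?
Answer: 2924112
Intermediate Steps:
L = 144
A(O) = 3*O (A(O) = 2*O + O = 3*O)
o = 2923968 (o = (-1743 + 3*(-47))*(-2097 + 545) = (-1743 - 141)*(-1552) = -1884*(-1552) = 2923968)
L + o = 144 + 2923968 = 2924112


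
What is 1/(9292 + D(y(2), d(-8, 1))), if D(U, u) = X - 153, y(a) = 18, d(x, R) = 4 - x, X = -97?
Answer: 1/9042 ≈ 0.00011060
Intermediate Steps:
D(U, u) = -250 (D(U, u) = -97 - 153 = -250)
1/(9292 + D(y(2), d(-8, 1))) = 1/(9292 - 250) = 1/9042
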